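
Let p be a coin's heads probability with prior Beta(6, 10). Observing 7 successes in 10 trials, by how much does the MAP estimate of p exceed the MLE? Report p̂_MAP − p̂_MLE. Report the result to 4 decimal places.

MAP − MLE = -0.2000

Posterior is Beta(13, 13); MAP = (13−1)/(26−2) = 12/24 ≈ 0.50000.
MLE ignores the prior: p̂_MLE = k/n = 7/10 ≈ 0.70000.
Difference = 12/24 − 7/10 = -1/5 ≈ -0.2000.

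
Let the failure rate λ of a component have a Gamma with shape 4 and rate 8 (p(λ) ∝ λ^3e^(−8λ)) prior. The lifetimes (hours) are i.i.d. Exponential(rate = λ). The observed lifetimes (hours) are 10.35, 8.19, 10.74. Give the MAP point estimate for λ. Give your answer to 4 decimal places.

λ̂_MAP = 0.1609

The Exponential(rate=λ) likelihood is ∝ λ^n e^(−λΣtᵢ). Here n = 3 and Σtᵢ = 10.35 + 8.19 + 10.74 = 29.28.
Posterior ∝ λ^3e^(−8λ) · λ^3e^(−29.28λ) = λ^6e^(−37.28λ), i.e. Gamma(7, 37.28).
Mode = (a−1)/b = 6/37.28 ≈ 0.1609.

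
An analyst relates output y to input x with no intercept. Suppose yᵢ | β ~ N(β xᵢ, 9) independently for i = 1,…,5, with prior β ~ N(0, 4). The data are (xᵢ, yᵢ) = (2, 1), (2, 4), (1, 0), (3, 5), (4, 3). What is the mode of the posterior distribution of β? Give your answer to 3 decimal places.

β̂_MAP = 1.021

log p(β | y) = −Σ(yᵢ − βxᵢ)²/(2·9) − β²/(2·4) + const.
Setting the derivative to zero: Σxᵢ(yᵢ − βxᵢ)/9 − β/4 = 0, so β = Σxᵢyᵢ / (Σxᵢ² + σ²/τ²).
Σxᵢyᵢ = 2·1 + 2·4 + 1·0 + 3·5 + 4·3 = 37; Σxᵢ² = 34; σ²/τ² = 2.25.
β̂_MAP = 37 / (34 + 2.25) = 37/36.25 ≈ 1.021.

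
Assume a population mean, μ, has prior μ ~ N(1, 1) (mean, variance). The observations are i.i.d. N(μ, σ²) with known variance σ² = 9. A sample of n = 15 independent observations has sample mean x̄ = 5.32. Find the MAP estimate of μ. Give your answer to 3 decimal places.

n = 15, x̄ = 5.32.
For a Normal prior and Normal likelihood with known variance, the posterior is Normal; its mode equals its mean, the precision-weighted average.
Prior precision 1/σ₀² = 1/1 = 1; data precision n/σ² = 15/9 = 5/3.
μ̂ = (1·1 + (5/3)·5.32) / (1 + 5/3) = (148/15)/(8/3) = 3.700.

μ̂_MAP = 3.700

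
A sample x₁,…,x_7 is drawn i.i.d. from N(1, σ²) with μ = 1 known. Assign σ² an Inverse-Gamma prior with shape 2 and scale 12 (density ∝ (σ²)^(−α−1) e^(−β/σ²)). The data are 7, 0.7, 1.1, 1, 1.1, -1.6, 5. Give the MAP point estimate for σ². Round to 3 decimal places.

Sum of squared deviations about the known mean: SS = (7−1)² + (0.7−1)² + (1.1−1)² + (1−1)² + (1.1−1)² + (-1.6−1)² + (5−1)² = 58.87.
The Normal likelihood contributes (σ²)^(−n/2) exp(−SS/(2σ²)), so the posterior is Inverse-Gamma(α + n/2, β + SS/2) = Inverse-Gamma(5.5, 41.435).
The mode of Inverse-Gamma(a, b) is b/(a+1) = 41.435/6.5 ≈ 6.375.

σ̂²_MAP = 6.375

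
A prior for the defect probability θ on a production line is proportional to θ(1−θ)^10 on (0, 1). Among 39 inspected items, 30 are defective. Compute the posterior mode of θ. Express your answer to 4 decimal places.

θ̂_MAP = 0.6200

The prior density ∝ θ(1−θ)^10 is the kernel of Beta(2, 11).
Data: 30 successes in 39 trials. The binomial likelihood contributes θ^30(1−θ)^9, so the posterior is Beta(2+30, 11+9) = Beta(32, 20).
For Beta(a, b) with a, b > 1 the mode is (a−1)/(a+b−2) = 31/50 ≈ 0.6200.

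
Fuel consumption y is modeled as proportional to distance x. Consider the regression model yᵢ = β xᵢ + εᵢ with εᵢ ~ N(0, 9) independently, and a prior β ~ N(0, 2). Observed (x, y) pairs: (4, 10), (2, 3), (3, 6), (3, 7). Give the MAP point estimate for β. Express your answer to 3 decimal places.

log p(β | y) = −Σ(yᵢ − βxᵢ)²/(2·9) − β²/(2·2) + const.
Setting the derivative to zero: Σxᵢ(yᵢ − βxᵢ)/9 − β/2 = 0, so β = Σxᵢyᵢ / (Σxᵢ² + σ²/τ²).
Σxᵢyᵢ = 4·10 + 2·3 + 3·6 + 3·7 = 85; Σxᵢ² = 38; σ²/τ² = 4.5.
β̂_MAP = 85 / (38 + 4.5) = 85/42.5 ≈ 2.000.

β̂_MAP = 2.000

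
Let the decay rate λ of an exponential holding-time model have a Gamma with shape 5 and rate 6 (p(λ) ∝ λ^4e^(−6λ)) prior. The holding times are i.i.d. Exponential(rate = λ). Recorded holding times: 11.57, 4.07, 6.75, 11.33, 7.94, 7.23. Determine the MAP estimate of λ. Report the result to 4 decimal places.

The Exponential(rate=λ) likelihood is ∝ λ^n e^(−λΣtᵢ). Here n = 6 and Σtᵢ = 11.57 + 4.07 + 6.75 + 11.33 + 7.94 + 7.23 = 48.89.
Posterior ∝ λ^4e^(−6λ) · λ^6e^(−48.89λ) = λ^10e^(−54.89λ), i.e. Gamma(11, 54.89).
Mode = (a−1)/b = 10/54.89 ≈ 0.1822.

λ̂_MAP = 0.1822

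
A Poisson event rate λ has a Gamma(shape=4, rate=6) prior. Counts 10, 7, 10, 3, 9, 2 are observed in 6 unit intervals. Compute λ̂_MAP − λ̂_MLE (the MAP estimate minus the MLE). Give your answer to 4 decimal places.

Σxᵢ = 41. Posterior is Gamma(45, 12); MAP = (45−1)/12 = 44/12 ≈ 3.66667.
MLE = x̄ = 41/6 ≈ 6.83333.
Difference = 44/12 − 41/6 = -19/6 ≈ -3.1667.

MAP − MLE = -3.1667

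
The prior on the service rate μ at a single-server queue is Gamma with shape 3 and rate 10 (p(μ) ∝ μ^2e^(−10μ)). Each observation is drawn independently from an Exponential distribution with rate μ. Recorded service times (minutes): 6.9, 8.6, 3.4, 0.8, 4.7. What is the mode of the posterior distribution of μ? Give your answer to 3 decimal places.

The Exponential(rate=μ) likelihood is ∝ μ^n e^(−μΣtᵢ). Here n = 5 and Σtᵢ = 6.9 + 8.6 + 3.4 + 0.8 + 4.7 = 24.4.
Posterior ∝ μ^2e^(−10μ) · μ^5e^(−24.4μ) = μ^7e^(−34.4μ), i.e. Gamma(8, 34.4).
Mode = (a−1)/b = 7/34.4 ≈ 0.203.

μ̂_MAP = 0.203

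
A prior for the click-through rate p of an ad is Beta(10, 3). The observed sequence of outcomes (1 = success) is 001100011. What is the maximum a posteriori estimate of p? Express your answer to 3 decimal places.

p̂_MAP = 0.650

Prior: Beta(10, 3).
Data: 4 successes in 9 trials (from the sequence). The binomial likelihood contributes p^4(1−p)^5, so the posterior is Beta(10+4, 3+5) = Beta(14, 8).
For Beta(a, b) with a, b > 1 the mode is (a−1)/(a+b−2) = 13/20 ≈ 0.650.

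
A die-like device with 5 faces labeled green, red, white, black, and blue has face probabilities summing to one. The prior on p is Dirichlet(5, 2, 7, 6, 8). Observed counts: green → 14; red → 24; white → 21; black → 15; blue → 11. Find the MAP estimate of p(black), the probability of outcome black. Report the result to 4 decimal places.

MAP estimate of p(black) = 0.1852

The posterior is Dirichlet(αᵢ + nᵢ) = Dirichlet(19, 26, 28, 21, 19).
For a Dirichlet(a₁,…,a_K) with all aᵢ > 1, the mode has j-th component (aⱼ − 1)/(Σaᵢ − K).
Here Σaᵢ = 113 and K = 5, so p(black) = (21 − 1)/(113 − 5) = 20/108 ≈ 0.1852.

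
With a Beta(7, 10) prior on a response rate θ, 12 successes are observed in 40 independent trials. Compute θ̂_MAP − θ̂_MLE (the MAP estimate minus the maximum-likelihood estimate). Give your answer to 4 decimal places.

Posterior is Beta(19, 38); MAP = (19−1)/(57−2) = 18/55 ≈ 0.32727.
MLE ignores the prior: θ̂_MLE = k/n = 12/40 ≈ 0.30000.
Difference = 18/55 − 12/40 = 3/110 ≈ 0.0273.

MAP − MLE = 0.0273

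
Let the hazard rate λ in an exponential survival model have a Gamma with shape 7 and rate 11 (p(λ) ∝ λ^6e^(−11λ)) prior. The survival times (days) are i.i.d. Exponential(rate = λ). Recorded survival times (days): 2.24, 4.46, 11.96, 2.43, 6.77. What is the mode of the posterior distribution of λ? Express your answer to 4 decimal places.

λ̂_MAP = 0.2831

The Exponential(rate=λ) likelihood is ∝ λ^n e^(−λΣtᵢ). Here n = 5 and Σtᵢ = 2.24 + 4.46 + 11.96 + 2.43 + 6.77 = 27.86.
Posterior ∝ λ^6e^(−11λ) · λ^5e^(−27.86λ) = λ^11e^(−38.86λ), i.e. Gamma(12, 38.86).
Mode = (a−1)/b = 11/38.86 ≈ 0.2831.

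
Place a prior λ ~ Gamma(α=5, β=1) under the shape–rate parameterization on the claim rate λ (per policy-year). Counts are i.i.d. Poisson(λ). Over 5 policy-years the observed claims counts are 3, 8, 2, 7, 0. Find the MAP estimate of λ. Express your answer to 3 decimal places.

Σxᵢ = 3+8+2+7+0 = 20, with n = 5.
Posterior ∝ λ^4e^(−1λ) · λ^20e^(−5λ) = λ^24e^(−6λ), i.e. Gamma(shape=25, rate=6).
The mode of a Gamma(a, b) with a ≥ 1 (shape–rate) is (a−1)/b = 24/6 ≈ 4.000.

λ̂_MAP = 4.000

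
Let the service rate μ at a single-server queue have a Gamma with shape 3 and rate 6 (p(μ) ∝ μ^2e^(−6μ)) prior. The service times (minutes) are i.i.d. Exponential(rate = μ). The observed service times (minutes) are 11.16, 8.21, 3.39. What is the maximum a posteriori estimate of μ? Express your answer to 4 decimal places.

The Exponential(rate=μ) likelihood is ∝ μ^n e^(−μΣtᵢ). Here n = 3 and Σtᵢ = 11.16 + 8.21 + 3.39 = 22.76.
Posterior ∝ μ^2e^(−6μ) · μ^3e^(−22.76μ) = μ^5e^(−28.76μ), i.e. Gamma(6, 28.76).
Mode = (a−1)/b = 5/28.76 ≈ 0.1739.

μ̂_MAP = 0.1739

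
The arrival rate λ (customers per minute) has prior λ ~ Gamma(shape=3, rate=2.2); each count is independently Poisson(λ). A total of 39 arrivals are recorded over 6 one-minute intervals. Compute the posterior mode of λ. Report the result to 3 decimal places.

λ̂_MAP = 5.000

Σxᵢ = 39, n = 6.
Posterior ∝ λ^2e^(−2.2λ) · λ^39e^(−6λ) = λ^41e^(−8.2λ), i.e. Gamma(shape=42, rate=8.2).
The mode of a Gamma(a, b) with a ≥ 1 (shape–rate) is (a−1)/b = 41/8.2 ≈ 5.000.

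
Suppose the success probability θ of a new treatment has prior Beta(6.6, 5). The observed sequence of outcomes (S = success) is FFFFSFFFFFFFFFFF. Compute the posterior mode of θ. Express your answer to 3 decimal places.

θ̂_MAP = 0.258

Prior: Beta(6.6, 5).
Data: 1 success in 16 trials (from the sequence). The binomial likelihood contributes θ(1−θ)^15, so the posterior is Beta(6.6+1, 5+15) = Beta(7.6, 20).
For Beta(a, b) with a, b > 1 the mode is (a−1)/(a+b−2) = 6.6/25.6 ≈ 0.258.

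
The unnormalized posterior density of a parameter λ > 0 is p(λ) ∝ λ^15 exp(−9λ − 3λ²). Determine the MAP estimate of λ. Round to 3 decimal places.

ℓ'(λ) = 15/λ − 9 − 6λ. Setting this to zero and multiplying by λ: 6λ² + 9λ − 15 = 0.
λ = (−9 + √(9² + 4·6·15)) / (2·6) = (−9 + √441) / 12 = (−9 + 21)/12 = 1.
ℓ''(λ) = −15/λ² − 6 < 0, confirming a maximum.

λ̂_MAP = 1.000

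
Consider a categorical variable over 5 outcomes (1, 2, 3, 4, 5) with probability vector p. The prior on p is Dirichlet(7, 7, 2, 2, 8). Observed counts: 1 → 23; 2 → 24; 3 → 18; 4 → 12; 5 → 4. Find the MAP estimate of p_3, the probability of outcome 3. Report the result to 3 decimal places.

The posterior is Dirichlet(αᵢ + nᵢ) = Dirichlet(30, 31, 20, 14, 12).
For a Dirichlet(a₁,…,a_K) with all aᵢ > 1, the mode has j-th component (aⱼ − 1)/(Σaᵢ − K).
Here Σaᵢ = 107 and K = 5, so p_3 = (20 − 1)/(107 − 5) = 19/102 ≈ 0.186.

MAP estimate: 0.186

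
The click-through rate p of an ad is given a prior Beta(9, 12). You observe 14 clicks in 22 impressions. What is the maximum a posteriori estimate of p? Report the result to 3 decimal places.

p̂_MAP = 0.537

Prior: Beta(9, 12).
Data: 14 successes in 22 trials. The binomial likelihood contributes p^14(1−p)^8, so the posterior is Beta(9+14, 12+8) = Beta(23, 20).
For Beta(a, b) with a, b > 1 the mode is (a−1)/(a+b−2) = 22/41 ≈ 0.537.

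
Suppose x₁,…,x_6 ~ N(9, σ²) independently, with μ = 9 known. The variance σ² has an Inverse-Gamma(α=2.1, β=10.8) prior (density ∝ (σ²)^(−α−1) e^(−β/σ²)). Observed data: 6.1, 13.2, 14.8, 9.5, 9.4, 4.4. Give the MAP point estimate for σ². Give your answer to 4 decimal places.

σ̂²_MAP = 8.4311

Sum of squared deviations about the known mean: SS = (6.1−9)² + (13.2−9)² + (14.8−9)² + (9.5−9)² + (9.4−9)² + (4.4−9)² = 81.26.
The Normal likelihood contributes (σ²)^(−n/2) exp(−SS/(2σ²)), so the posterior is Inverse-Gamma(α + n/2, β + SS/2) = Inverse-Gamma(5.1, 51.43).
The mode of Inverse-Gamma(a, b) is b/(a+1) = 51.43/6.1 ≈ 8.4311.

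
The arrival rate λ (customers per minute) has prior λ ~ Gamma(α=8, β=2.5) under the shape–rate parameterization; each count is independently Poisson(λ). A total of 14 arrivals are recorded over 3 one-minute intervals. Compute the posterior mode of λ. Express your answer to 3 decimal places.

Σxᵢ = 14, n = 3.
Posterior ∝ λ^7e^(−2.5λ) · λ^14e^(−3λ) = λ^21e^(−5.5λ), i.e. Gamma(shape=22, rate=5.5).
The mode of a Gamma(a, b) with a ≥ 1 (shape–rate) is (a−1)/b = 21/5.5 ≈ 3.818.

λ̂_MAP = 3.818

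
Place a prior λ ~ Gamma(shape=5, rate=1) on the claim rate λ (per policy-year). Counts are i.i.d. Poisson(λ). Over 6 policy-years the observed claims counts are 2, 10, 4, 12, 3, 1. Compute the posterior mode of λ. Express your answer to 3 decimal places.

λ̂_MAP = 5.143

Σxᵢ = 2+10+4+12+3+1 = 32, with n = 6.
Posterior ∝ λ^4e^(−1λ) · λ^32e^(−6λ) = λ^36e^(−7λ), i.e. Gamma(shape=37, rate=7).
The mode of a Gamma(a, b) with a ≥ 1 (shape–rate) is (a−1)/b = 36/7 ≈ 5.143.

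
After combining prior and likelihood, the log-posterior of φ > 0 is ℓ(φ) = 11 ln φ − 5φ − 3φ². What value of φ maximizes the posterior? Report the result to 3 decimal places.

ℓ'(φ) = 11/φ − 5 − 6φ. Setting this to zero and multiplying by φ: 6φ² + 5φ − 11 = 0.
φ = (−5 + √(5² + 4·6·11)) / (2·6) = (−5 + √289) / 12 = (−5 + 17)/12 = 1.
ℓ''(φ) = −11/φ² − 6 < 0, confirming a maximum.

φ̂_MAP = 1.000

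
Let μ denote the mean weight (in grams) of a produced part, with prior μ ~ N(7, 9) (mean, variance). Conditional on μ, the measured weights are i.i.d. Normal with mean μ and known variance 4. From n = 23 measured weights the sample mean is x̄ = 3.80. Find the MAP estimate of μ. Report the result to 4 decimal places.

n = 23, x̄ = 3.80.
For a Normal prior and Normal likelihood with known variance, the posterior is Normal; its mode equals its mean, the precision-weighted average.
Prior precision 1/σ₀² = 1/9; data precision n/σ² = 23/4 = 5.75.
μ̂ = ((1/9)·7 + 5.75·3.8) / (1/9 + 5.75) = (4073/180)/(211/36) = 4073/1055 ≈ 3.8607.

μ̂_MAP = 3.8607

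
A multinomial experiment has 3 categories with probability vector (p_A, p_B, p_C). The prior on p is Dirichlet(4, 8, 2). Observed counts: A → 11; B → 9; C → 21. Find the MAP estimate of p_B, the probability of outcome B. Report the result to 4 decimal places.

The posterior is Dirichlet(αᵢ + nᵢ) = Dirichlet(15, 17, 23).
For a Dirichlet(a₁,…,a_K) with all aᵢ > 1, the mode has j-th component (aⱼ − 1)/(Σaᵢ − K).
Here Σaᵢ = 55 and K = 3, so p_B = (17 − 1)/(55 − 3) = 16/52 ≈ 0.3077.

MAP estimate of p_B = 0.3077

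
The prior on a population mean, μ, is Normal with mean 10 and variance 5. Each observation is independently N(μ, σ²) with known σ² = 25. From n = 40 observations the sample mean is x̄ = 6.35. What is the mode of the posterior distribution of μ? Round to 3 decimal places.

μ̂_MAP = 6.756

n = 40, x̄ = 6.35.
For a Normal prior and Normal likelihood with known variance, the posterior is Normal; its mode equals its mean, the precision-weighted average.
Prior precision 1/σ₀² = 1/5 = 0.2; data precision n/σ² = 40/25 = 1.6.
μ̂ = (0.2·10 + 1.6·6.35) / (0.2 + 1.6) = 12.16/1.8 = 304/45 ≈ 6.756.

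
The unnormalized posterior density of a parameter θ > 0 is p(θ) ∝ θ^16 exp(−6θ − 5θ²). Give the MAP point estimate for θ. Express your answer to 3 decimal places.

ℓ'(θ) = 16/θ − 6 − 10θ. Setting this to zero and multiplying by θ: 10θ² + 6θ − 16 = 0.
θ = (−6 + √(6² + 4·10·16)) / (2·10) = (−6 + √676) / 20 = (−6 + 26)/20 = 1.
ℓ''(θ) = −16/θ² − 10 < 0, confirming a maximum.

θ̂_MAP = 1.000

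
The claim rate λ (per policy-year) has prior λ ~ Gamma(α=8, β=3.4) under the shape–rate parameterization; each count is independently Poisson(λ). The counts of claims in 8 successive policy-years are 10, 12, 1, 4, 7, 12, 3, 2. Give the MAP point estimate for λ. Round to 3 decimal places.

λ̂_MAP = 5.088

Σxᵢ = 10+12+1+4+7+12+3+2 = 51, with n = 8.
Posterior ∝ λ^7e^(−3.4λ) · λ^51e^(−8λ) = λ^58e^(−11.4λ), i.e. Gamma(shape=59, rate=11.4).
The mode of a Gamma(a, b) with a ≥ 1 (shape–rate) is (a−1)/b = 58/11.4 ≈ 5.088.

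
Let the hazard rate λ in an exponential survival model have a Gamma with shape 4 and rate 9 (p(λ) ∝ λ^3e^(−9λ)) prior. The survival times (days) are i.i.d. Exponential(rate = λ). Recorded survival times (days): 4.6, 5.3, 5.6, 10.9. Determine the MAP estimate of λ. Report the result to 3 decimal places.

λ̂_MAP = 0.198

The Exponential(rate=λ) likelihood is ∝ λ^n e^(−λΣtᵢ). Here n = 4 and Σtᵢ = 4.6 + 5.3 + 5.6 + 10.9 = 26.4.
Posterior ∝ λ^3e^(−9λ) · λ^4e^(−26.4λ) = λ^7e^(−35.4λ), i.e. Gamma(8, 35.4).
Mode = (a−1)/b = 7/35.4 ≈ 0.198.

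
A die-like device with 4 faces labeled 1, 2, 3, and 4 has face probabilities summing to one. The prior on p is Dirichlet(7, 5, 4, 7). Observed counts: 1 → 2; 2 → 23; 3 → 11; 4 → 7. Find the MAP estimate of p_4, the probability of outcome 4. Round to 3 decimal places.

MAP estimate: 0.210

The posterior is Dirichlet(αᵢ + nᵢ) = Dirichlet(9, 28, 15, 14).
For a Dirichlet(a₁,…,a_K) with all aᵢ > 1, the mode has j-th component (aⱼ − 1)/(Σaᵢ − K).
Here Σaᵢ = 66 and K = 4, so p_4 = (14 − 1)/(66 − 4) = 13/62 ≈ 0.210.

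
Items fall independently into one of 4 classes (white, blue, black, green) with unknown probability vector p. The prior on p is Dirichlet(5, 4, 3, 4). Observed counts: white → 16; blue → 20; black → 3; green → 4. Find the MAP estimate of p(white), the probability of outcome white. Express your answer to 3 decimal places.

The posterior is Dirichlet(αᵢ + nᵢ) = Dirichlet(21, 24, 6, 8).
For a Dirichlet(a₁,…,a_K) with all aᵢ > 1, the mode has j-th component (aⱼ − 1)/(Σaᵢ − K).
Here Σaᵢ = 59 and K = 4, so p(white) = (21 − 1)/(59 − 4) = 20/55 ≈ 0.364.

MAP estimate of p(white) = 0.364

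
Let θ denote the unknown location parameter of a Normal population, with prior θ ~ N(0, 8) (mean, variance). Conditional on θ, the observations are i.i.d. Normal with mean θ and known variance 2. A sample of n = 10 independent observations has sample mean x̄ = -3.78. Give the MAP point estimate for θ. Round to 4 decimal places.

n = 10, x̄ = -3.78.
For a Normal prior and Normal likelihood with known variance, the posterior is Normal; its mode equals its mean, the precision-weighted average.
Prior precision 1/σ₀² = 1/8 = 0.125; data precision n/σ² = 10/2 = 5.
θ̂ = (0.125·0 + 5·(-3.78)) / (0.125 + 5) = (-18.9)/5.125 = -756/205 ≈ -3.6878.

θ̂_MAP = -3.6878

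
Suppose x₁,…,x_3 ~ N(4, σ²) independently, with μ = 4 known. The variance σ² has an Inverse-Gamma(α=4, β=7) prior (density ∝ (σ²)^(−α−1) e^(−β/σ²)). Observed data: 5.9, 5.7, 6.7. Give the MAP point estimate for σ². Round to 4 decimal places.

Sum of squared deviations about the known mean: SS = (5.9−4)² + (5.7−4)² + (6.7−4)² = 13.79.
The Normal likelihood contributes (σ²)^(−n/2) exp(−SS/(2σ²)), so the posterior is Inverse-Gamma(α + n/2, β + SS/2) = Inverse-Gamma(5.5, 13.895).
The mode of Inverse-Gamma(a, b) is b/(a+1) = 13.895/6.5 ≈ 2.1377.

σ̂²_MAP = 2.1377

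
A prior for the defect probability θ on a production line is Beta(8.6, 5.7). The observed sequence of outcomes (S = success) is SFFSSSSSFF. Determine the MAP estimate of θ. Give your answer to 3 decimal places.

θ̂_MAP = 0.610

Prior: Beta(8.6, 5.7).
Data: 6 successes in 10 trials (from the sequence). The binomial likelihood contributes θ^6(1−θ)^4, so the posterior is Beta(8.6+6, 5.7+4) = Beta(14.6, 9.7).
For Beta(a, b) with a, b > 1 the mode is (a−1)/(a+b−2) = 13.6/22.3 ≈ 0.610.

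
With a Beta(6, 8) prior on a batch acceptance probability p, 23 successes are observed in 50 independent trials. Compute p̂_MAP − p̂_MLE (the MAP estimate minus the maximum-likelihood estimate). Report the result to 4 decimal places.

Posterior is Beta(29, 35); MAP = (29−1)/(64−2) = 28/62 ≈ 0.45161.
MLE ignores the prior: p̂_MLE = k/n = 23/50 ≈ 0.46000.
Difference = 28/62 − 23/50 = -13/1550 ≈ -0.0084.

MAP − MLE = -0.0084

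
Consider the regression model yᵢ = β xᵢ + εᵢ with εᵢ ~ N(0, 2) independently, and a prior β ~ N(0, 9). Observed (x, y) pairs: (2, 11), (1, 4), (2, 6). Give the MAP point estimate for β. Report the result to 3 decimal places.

β̂_MAP = 4.120

log p(β | y) = −Σ(yᵢ − βxᵢ)²/(2·2) − β²/(2·9) + const.
Setting the derivative to zero: Σxᵢ(yᵢ − βxᵢ)/2 − β/9 = 0, so β = Σxᵢyᵢ / (Σxᵢ² + σ²/τ²).
Σxᵢyᵢ = 2·11 + 1·4 + 2·6 = 38; Σxᵢ² = 9; σ²/τ² = 2/9.
β̂_MAP = 38 / (9 + 2/9) = 38/(83/9) = 342/83 ≈ 4.120.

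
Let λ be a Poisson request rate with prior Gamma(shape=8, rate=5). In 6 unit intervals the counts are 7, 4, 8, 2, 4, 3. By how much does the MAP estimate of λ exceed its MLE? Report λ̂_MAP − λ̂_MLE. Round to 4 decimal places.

Σxᵢ = 28. Posterior is Gamma(36, 11); MAP = (36−1)/11 = 35/11 ≈ 3.18182.
MLE = x̄ = 28/6 ≈ 4.66667.
Difference = 35/11 − 28/6 = -49/33 ≈ -1.4848.

MAP − MLE = -1.4848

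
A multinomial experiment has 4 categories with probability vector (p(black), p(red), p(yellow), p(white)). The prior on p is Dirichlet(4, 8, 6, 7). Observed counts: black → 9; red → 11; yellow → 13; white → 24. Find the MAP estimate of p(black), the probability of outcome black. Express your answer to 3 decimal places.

The posterior is Dirichlet(αᵢ + nᵢ) = Dirichlet(13, 19, 19, 31).
For a Dirichlet(a₁,…,a_K) with all aᵢ > 1, the mode has j-th component (aⱼ − 1)/(Σaᵢ − K).
Here Σaᵢ = 82 and K = 4, so p(black) = (13 − 1)/(82 − 4) = 12/78 ≈ 0.154.

MAP estimate of p(black) = 0.154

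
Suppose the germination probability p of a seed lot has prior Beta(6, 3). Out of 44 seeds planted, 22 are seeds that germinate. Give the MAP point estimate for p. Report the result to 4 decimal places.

Prior: Beta(6, 3).
Data: 22 successes in 44 trials. The binomial likelihood contributes p^22(1−p)^22, so the posterior is Beta(6+22, 3+22) = Beta(28, 25).
For Beta(a, b) with a, b > 1 the mode is (a−1)/(a+b−2) = 27/51 ≈ 0.5294.

p̂_MAP = 0.5294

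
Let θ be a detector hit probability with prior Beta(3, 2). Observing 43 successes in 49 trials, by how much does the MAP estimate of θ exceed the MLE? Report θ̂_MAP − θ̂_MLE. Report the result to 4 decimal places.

MAP − MLE = -0.0122

Posterior is Beta(46, 8); MAP = (46−1)/(54−2) = 45/52 ≈ 0.86538.
MLE ignores the prior: θ̂_MLE = k/n = 43/49 ≈ 0.87755.
Difference = 45/52 − 43/49 = -31/2548 ≈ -0.0122.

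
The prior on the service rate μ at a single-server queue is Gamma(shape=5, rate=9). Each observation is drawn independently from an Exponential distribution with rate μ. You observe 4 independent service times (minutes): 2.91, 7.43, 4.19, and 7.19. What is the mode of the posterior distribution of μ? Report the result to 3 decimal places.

μ̂_MAP = 0.260

The Exponential(rate=μ) likelihood is ∝ μ^n e^(−μΣtᵢ). Here n = 4 and Σtᵢ = 2.91 + 7.43 + 4.19 + 7.19 = 21.72.
Posterior ∝ μ^4e^(−9μ) · μ^4e^(−21.72μ) = μ^8e^(−30.72μ), i.e. Gamma(9, 30.72).
Mode = (a−1)/b = 8/30.72 ≈ 0.260.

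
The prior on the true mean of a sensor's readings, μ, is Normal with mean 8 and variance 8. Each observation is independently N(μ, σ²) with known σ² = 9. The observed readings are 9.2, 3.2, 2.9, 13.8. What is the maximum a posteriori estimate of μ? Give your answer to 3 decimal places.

μ̂_MAP = 7.434

n = 4; x̄ = (9.2 + 3.2 + 2.9 + 13.8)/4 = 29.1/4 = 7.275.
For a Normal prior and Normal likelihood with known variance, the posterior is Normal; its mode equals its mean, the precision-weighted average.
Prior precision 1/σ₀² = 1/8 = 0.125; data precision n/σ² = 4/9.
μ̂ = (0.125·8 + (4/9)·7.275) / (0.125 + 4/9) = (127/30)/(41/72) = 1524/205 ≈ 7.434.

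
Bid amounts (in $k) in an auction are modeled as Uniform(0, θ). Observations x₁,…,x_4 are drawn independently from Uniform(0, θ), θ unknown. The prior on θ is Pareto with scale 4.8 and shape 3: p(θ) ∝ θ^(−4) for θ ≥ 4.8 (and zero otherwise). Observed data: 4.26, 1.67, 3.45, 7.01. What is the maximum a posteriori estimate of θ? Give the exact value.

The Uniform(0, θ) likelihood is θ^(−n) for θ ≥ max(xᵢ), zero otherwise. Here max(xᵢ) = 7.01.
Posterior ∝ θ^(−4) · θ^(−4) = θ^(−8) on θ ≥ max(4.8, 7.01) = 7.01.
This density is strictly decreasing in θ, so the posterior mode lies at the lower boundary of the support.

θ̂_MAP = 7.01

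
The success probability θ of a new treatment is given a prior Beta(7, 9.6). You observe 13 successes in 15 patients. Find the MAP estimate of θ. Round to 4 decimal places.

Prior: Beta(7, 9.6).
Data: 13 successes in 15 trials. The binomial likelihood contributes θ^13(1−θ)^2, so the posterior is Beta(7+13, 9.6+2) = Beta(20, 11.6).
For Beta(a, b) with a, b > 1 the mode is (a−1)/(a+b−2) = 19/29.6 ≈ 0.6419.

θ̂_MAP = 0.6419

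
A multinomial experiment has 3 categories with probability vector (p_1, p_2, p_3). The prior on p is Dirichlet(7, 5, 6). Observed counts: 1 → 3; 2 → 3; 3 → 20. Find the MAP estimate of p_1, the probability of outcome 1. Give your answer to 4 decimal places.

The posterior is Dirichlet(αᵢ + nᵢ) = Dirichlet(10, 8, 26).
For a Dirichlet(a₁,…,a_K) with all aᵢ > 1, the mode has j-th component (aⱼ − 1)/(Σaᵢ − K).
Here Σaᵢ = 44 and K = 3, so p_1 = (10 − 1)/(44 − 3) = 9/41 ≈ 0.2195.

MAP estimate: 0.2195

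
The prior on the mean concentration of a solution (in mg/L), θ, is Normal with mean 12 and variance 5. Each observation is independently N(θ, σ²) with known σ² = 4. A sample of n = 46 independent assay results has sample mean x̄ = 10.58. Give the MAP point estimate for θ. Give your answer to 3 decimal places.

θ̂_MAP = 10.604

n = 46, x̄ = 10.58.
For a Normal prior and Normal likelihood with known variance, the posterior is Normal; its mode equals its mean, the precision-weighted average.
Prior precision 1/σ₀² = 1/5 = 0.2; data precision n/σ² = 46/4 = 11.5.
θ̂ = (0.2·12 + 11.5·10.58) / (0.2 + 11.5) = 124.07/11.7 = 12407/1170 ≈ 10.604.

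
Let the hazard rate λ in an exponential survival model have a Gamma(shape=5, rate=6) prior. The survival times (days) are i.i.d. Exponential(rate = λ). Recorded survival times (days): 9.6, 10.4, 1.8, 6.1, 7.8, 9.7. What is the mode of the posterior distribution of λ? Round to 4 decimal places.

λ̂_MAP = 0.1946

The Exponential(rate=λ) likelihood is ∝ λ^n e^(−λΣtᵢ). Here n = 6 and Σtᵢ = 9.6 + 10.4 + 1.8 + 6.1 + 7.8 + 9.7 = 45.4.
Posterior ∝ λ^4e^(−6λ) · λ^6e^(−45.4λ) = λ^10e^(−51.4λ), i.e. Gamma(11, 51.4).
Mode = (a−1)/b = 10/51.4 ≈ 0.1946.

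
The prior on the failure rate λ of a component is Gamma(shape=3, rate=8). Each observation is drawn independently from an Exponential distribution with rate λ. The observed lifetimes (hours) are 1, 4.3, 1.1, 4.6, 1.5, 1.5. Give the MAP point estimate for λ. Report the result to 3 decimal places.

λ̂_MAP = 0.364

The Exponential(rate=λ) likelihood is ∝ λ^n e^(−λΣtᵢ). Here n = 6 and Σtᵢ = 1 + 4.3 + 1.1 + 4.6 + 1.5 + 1.5 = 14.
Posterior ∝ λ^2e^(−8λ) · λ^6e^(−14λ) = λ^8e^(−22λ), i.e. Gamma(9, 22).
Mode = (a−1)/b = 8/22 ≈ 0.364.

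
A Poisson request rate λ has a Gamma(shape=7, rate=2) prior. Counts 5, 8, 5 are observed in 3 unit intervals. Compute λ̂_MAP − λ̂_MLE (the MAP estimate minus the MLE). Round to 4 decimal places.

MAP − MLE = -1.2000

Σxᵢ = 18. Posterior is Gamma(25, 5); MAP = (25−1)/5 = 24/5 ≈ 4.80000.
MLE = x̄ = 18/3 ≈ 6.00000.
Difference = 24/5 − 18/3 = -6/5 ≈ -1.2000.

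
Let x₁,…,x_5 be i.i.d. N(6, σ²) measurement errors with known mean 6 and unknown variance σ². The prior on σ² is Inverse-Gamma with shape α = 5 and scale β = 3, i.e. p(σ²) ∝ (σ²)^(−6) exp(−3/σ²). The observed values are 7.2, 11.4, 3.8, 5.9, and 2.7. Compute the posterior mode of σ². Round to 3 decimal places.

Sum of squared deviations about the known mean: SS = (7.2−6)² + (11.4−6)² + (3.8−6)² + (5.9−6)² + (2.7−6)² = 46.34.
The Normal likelihood contributes (σ²)^(−n/2) exp(−SS/(2σ²)), so the posterior is Inverse-Gamma(α + n/2, β + SS/2) = Inverse-Gamma(7.5, 26.17).
The mode of Inverse-Gamma(a, b) is b/(a+1) = 26.17/8.5 ≈ 3.079.

σ̂²_MAP = 3.079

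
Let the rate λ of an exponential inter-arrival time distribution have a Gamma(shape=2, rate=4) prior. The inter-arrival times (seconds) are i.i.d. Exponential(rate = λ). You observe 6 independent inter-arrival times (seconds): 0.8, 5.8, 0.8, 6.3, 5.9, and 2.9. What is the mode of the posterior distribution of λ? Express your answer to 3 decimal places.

The Exponential(rate=λ) likelihood is ∝ λ^n e^(−λΣtᵢ). Here n = 6 and Σtᵢ = 0.8 + 5.8 + 0.8 + 6.3 + 5.9 + 2.9 = 22.5.
Posterior ∝ λe^(−4λ) · λ^6e^(−22.5λ) = λ^7e^(−26.5λ), i.e. Gamma(8, 26.5).
Mode = (a−1)/b = 7/26.5 ≈ 0.264.

λ̂_MAP = 0.264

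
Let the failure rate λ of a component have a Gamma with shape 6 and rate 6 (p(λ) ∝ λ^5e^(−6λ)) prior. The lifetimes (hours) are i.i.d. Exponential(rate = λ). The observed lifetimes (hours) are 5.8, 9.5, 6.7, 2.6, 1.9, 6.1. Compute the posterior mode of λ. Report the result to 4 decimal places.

The Exponential(rate=λ) likelihood is ∝ λ^n e^(−λΣtᵢ). Here n = 6 and Σtᵢ = 5.8 + 9.5 + 6.7 + 2.6 + 1.9 + 6.1 = 32.6.
Posterior ∝ λ^5e^(−6λ) · λ^6e^(−32.6λ) = λ^11e^(−38.6λ), i.e. Gamma(12, 38.6).
Mode = (a−1)/b = 11/38.6 ≈ 0.2850.

λ̂_MAP = 0.2850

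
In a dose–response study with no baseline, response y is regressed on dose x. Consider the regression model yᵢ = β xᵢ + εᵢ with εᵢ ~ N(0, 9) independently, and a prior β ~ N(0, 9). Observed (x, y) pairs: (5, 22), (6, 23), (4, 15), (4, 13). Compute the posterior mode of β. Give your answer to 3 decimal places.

log p(β | y) = −Σ(yᵢ − βxᵢ)²/(2·9) − β²/(2·9) + const.
Setting the derivative to zero: Σxᵢ(yᵢ − βxᵢ)/9 − β/9 = 0, so β = Σxᵢyᵢ / (Σxᵢ² + σ²/τ²).
Σxᵢyᵢ = 5·22 + 6·23 + 4·15 + 4·13 = 360; Σxᵢ² = 93; σ²/τ² = 1.
β̂_MAP = 360 / (93 + 1) = 360/94 ≈ 3.830.

β̂_MAP = 3.830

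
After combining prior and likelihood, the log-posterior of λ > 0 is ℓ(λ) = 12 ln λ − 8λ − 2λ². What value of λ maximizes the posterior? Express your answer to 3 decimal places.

ℓ'(λ) = 12/λ − 8 − 4λ. Setting this to zero and multiplying by λ: 4λ² + 8λ − 12 = 0.
λ = (−8 + √(8² + 4·4·12)) / (2·4) = (−8 + √256) / 8 = (−8 + 16)/8 = 1.
ℓ''(λ) = −12/λ² − 4 < 0, confirming a maximum.

λ̂_MAP = 1.000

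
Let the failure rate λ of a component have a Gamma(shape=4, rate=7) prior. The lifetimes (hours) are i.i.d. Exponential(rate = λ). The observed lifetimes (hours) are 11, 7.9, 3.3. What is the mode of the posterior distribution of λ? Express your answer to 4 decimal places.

The Exponential(rate=λ) likelihood is ∝ λ^n e^(−λΣtᵢ). Here n = 3 and Σtᵢ = 11 + 7.9 + 3.3 = 22.2.
Posterior ∝ λ^3e^(−7λ) · λ^3e^(−22.2λ) = λ^6e^(−29.2λ), i.e. Gamma(7, 29.2).
Mode = (a−1)/b = 6/29.2 ≈ 0.2055.

λ̂_MAP = 0.2055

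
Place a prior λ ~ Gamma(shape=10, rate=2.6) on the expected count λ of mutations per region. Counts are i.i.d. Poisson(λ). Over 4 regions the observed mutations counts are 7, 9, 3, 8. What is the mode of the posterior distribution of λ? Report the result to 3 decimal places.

λ̂_MAP = 5.455

Σxᵢ = 7+9+3+8 = 27, with n = 4.
Posterior ∝ λ^9e^(−2.6λ) · λ^27e^(−4λ) = λ^36e^(−6.6λ), i.e. Gamma(shape=37, rate=6.6).
The mode of a Gamma(a, b) with a ≥ 1 (shape–rate) is (a−1)/b = 36/6.6 ≈ 5.455.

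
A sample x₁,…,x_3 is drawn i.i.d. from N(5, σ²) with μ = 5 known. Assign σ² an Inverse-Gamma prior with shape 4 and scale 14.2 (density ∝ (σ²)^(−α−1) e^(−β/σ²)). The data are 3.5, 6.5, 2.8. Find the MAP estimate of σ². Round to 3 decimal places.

σ̂²_MAP = 2.903

Sum of squared deviations about the known mean: SS = (3.5−5)² + (6.5−5)² + (2.8−5)² = 9.34.
The Normal likelihood contributes (σ²)^(−n/2) exp(−SS/(2σ²)), so the posterior is Inverse-Gamma(α + n/2, β + SS/2) = Inverse-Gamma(5.5, 18.87).
The mode of Inverse-Gamma(a, b) is b/(a+1) = 18.87/6.5 ≈ 2.903.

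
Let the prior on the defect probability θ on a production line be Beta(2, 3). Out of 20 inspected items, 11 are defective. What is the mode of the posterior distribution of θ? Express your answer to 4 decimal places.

θ̂_MAP = 0.5217

Prior: Beta(2, 3).
Data: 11 successes in 20 trials. The binomial likelihood contributes θ^11(1−θ)^9, so the posterior is Beta(2+11, 3+9) = Beta(13, 12).
For Beta(a, b) with a, b > 1 the mode is (a−1)/(a+b−2) = 12/23 ≈ 0.5217.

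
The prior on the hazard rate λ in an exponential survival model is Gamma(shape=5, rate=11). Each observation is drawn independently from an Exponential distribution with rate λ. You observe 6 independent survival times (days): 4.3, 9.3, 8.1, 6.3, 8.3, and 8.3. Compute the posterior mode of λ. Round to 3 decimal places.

The Exponential(rate=λ) likelihood is ∝ λ^n e^(−λΣtᵢ). Here n = 6 and Σtᵢ = 4.3 + 9.3 + 8.1 + 6.3 + 8.3 + 8.3 = 44.6.
Posterior ∝ λ^4e^(−11λ) · λ^6e^(−44.6λ) = λ^10e^(−55.6λ), i.e. Gamma(11, 55.6).
Mode = (a−1)/b = 10/55.6 ≈ 0.180.

λ̂_MAP = 0.180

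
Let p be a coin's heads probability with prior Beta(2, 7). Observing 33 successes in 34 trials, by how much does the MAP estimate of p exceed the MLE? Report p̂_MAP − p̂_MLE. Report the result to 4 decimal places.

Posterior is Beta(35, 8); MAP = (35−1)/(43−2) = 34/41 ≈ 0.82927.
MLE ignores the prior: p̂_MLE = k/n = 33/34 ≈ 0.97059.
Difference = 34/41 − 33/34 = -197/1394 ≈ -0.1413.

MAP − MLE = -0.1413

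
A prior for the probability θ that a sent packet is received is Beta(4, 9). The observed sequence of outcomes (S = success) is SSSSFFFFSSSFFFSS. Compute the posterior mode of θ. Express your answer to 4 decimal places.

Prior: Beta(4, 9).
Data: 9 successes in 16 trials (from the sequence). The binomial likelihood contributes θ^9(1−θ)^7, so the posterior is Beta(4+9, 9+7) = Beta(13, 16).
For Beta(a, b) with a, b > 1 the mode is (a−1)/(a+b−2) = 12/27 ≈ 0.4444.

θ̂_MAP = 0.4444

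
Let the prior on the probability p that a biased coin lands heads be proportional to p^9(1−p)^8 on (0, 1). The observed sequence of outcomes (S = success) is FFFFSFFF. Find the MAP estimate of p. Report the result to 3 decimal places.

The prior density ∝ p^9(1−p)^8 is the kernel of Beta(10, 9).
Data: 1 success in 8 trials (from the sequence). The binomial likelihood contributes p(1−p)^7, so the posterior is Beta(10+1, 9+7) = Beta(11, 16).
For Beta(a, b) with a, b > 1 the mode is (a−1)/(a+b−2) = 10/25 ≈ 0.400.

p̂_MAP = 0.400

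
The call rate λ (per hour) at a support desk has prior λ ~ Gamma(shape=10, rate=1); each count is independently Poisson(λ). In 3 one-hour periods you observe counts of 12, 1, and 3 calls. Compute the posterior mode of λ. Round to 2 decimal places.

λ̂_MAP = 6.25

Σxᵢ = 12+1+3 = 16, with n = 3.
Posterior ∝ λ^9e^(−1λ) · λ^16e^(−3λ) = λ^25e^(−4λ), i.e. Gamma(shape=26, rate=4).
The mode of a Gamma(a, b) with a ≥ 1 (shape–rate) is (a−1)/b = 25/4 ≈ 6.25.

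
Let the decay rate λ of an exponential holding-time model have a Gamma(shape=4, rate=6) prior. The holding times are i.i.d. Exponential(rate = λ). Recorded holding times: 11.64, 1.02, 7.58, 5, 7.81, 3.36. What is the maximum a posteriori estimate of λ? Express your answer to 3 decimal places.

The Exponential(rate=λ) likelihood is ∝ λ^n e^(−λΣtᵢ). Here n = 6 and Σtᵢ = 11.64 + 1.02 + 7.58 + 5 + 7.81 + 3.36 = 36.41.
Posterior ∝ λ^3e^(−6λ) · λ^6e^(−36.41λ) = λ^9e^(−42.41λ), i.e. Gamma(10, 42.41).
Mode = (a−1)/b = 9/42.41 ≈ 0.212.

λ̂_MAP = 0.212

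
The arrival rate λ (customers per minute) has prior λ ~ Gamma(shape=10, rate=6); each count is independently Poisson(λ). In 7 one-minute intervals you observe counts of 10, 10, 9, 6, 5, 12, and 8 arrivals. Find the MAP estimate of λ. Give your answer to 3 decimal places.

λ̂_MAP = 5.308

Σxᵢ = 10+10+9+6+5+12+8 = 60, with n = 7.
Posterior ∝ λ^9e^(−6λ) · λ^60e^(−7λ) = λ^69e^(−13λ), i.e. Gamma(shape=70, rate=13).
The mode of a Gamma(a, b) with a ≥ 1 (shape–rate) is (a−1)/b = 69/13 ≈ 5.308.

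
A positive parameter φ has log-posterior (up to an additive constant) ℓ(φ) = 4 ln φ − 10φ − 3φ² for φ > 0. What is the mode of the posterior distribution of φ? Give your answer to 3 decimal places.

ℓ'(φ) = 4/φ − 10 − 6φ. Setting this to zero and multiplying by φ: 6φ² + 10φ − 4 = 0.
φ = (−10 + √(10² + 4·6·4)) / (2·6) = (−10 + √196) / 12 = (−10 + 14)/12 = 1/3.
ℓ''(φ) = −4/φ² − 6 < 0, confirming a maximum.

φ̂_MAP = 0.333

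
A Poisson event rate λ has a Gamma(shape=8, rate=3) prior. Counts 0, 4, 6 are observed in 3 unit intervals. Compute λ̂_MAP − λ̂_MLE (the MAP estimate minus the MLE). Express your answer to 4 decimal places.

Σxᵢ = 10. Posterior is Gamma(18, 6); MAP = (18−1)/6 = 17/6 ≈ 2.83333.
MLE = x̄ = 10/3 ≈ 3.33333.
Difference = 17/6 − 10/3 = -1/2 ≈ -0.5000.

MAP − MLE = -0.5000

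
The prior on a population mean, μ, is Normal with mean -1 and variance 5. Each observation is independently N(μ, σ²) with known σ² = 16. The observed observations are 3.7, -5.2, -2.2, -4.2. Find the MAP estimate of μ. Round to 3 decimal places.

μ̂_MAP = -1.542

n = 4; x̄ = (3.7 + (-5.2) + (-2.2) + (-4.2))/4 = -7.9/4 = -1.975.
For a Normal prior and Normal likelihood with known variance, the posterior is Normal; its mode equals its mean, the precision-weighted average.
Prior precision 1/σ₀² = 1/5 = 0.2; data precision n/σ² = 4/16 = 0.25.
μ̂ = (0.2·(-1) + 0.25·(-1.975)) / (0.2 + 0.25) = (-0.69375)/0.45 = -37/24 ≈ -1.542.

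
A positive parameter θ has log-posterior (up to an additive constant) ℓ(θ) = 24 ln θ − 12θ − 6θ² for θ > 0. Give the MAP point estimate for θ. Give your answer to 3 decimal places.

θ̂_MAP = 1.000

ℓ'(θ) = 24/θ − 12 − 12θ. Setting this to zero and multiplying by θ: 12θ² + 12θ − 24 = 0.
θ = (−12 + √(12² + 4·12·24)) / (2·12) = (−12 + √1296) / 24 = (−12 + 36)/24 = 1.
ℓ''(θ) = −24/θ² − 12 < 0, confirming a maximum.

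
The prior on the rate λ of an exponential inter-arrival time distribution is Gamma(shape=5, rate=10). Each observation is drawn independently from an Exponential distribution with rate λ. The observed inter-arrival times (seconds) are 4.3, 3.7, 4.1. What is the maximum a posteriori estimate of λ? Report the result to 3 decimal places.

The Exponential(rate=λ) likelihood is ∝ λ^n e^(−λΣtᵢ). Here n = 3 and Σtᵢ = 4.3 + 3.7 + 4.1 = 12.1.
Posterior ∝ λ^4e^(−10λ) · λ^3e^(−12.1λ) = λ^7e^(−22.1λ), i.e. Gamma(8, 22.1).
Mode = (a−1)/b = 7/22.1 ≈ 0.317.

λ̂_MAP = 0.317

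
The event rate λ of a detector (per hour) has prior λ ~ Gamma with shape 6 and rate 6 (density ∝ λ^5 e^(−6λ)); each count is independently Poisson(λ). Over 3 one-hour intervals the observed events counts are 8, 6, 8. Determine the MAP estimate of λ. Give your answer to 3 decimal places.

Σxᵢ = 8+6+8 = 22, with n = 3.
Posterior ∝ λ^5e^(−6λ) · λ^22e^(−3λ) = λ^27e^(−9λ), i.e. Gamma(shape=28, rate=9).
The mode of a Gamma(a, b) with a ≥ 1 (shape–rate) is (a−1)/b = 27/9 ≈ 3.000.

λ̂_MAP = 3.000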